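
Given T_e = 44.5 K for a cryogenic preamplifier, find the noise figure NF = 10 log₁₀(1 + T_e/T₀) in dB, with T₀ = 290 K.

0.620 dB

F = 1 + T_e/T₀ = 1 + 44.5/290 = 1.15345
NF = 10 log₁₀(1.15345) = 0.620 dB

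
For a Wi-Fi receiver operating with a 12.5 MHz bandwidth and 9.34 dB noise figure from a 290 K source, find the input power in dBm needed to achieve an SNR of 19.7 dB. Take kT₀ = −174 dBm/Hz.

Sensitivity = −174 + 10 log₁₀(B) + NF + SNR_min
= −174 + 70.97 + 9.34 + 19.7
= −73.99 dBm → −74.0 dBm

−74.0 dBm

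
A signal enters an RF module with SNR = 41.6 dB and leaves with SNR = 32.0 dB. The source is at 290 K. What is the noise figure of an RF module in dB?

NF (dB) = SNR_in(dB) − SNR_out(dB) when the source is at T₀
NF = 41.6 − 32.0 = 9.6 dB

9.6 dB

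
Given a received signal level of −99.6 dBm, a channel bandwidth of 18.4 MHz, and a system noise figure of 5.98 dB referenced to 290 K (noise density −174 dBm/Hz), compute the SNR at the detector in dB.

Noise floor: N = −174 + 10 log₁₀(B) + NF
10 log₁₀(1.84×10⁷) = 72.65 dB
N = −174 + 72.65 + 5.98 = −95.37 dBm
SNR = P_sig − N = −99.6 − (−95.37) = −4.23 dB → −4.2 dB

−4.2 dB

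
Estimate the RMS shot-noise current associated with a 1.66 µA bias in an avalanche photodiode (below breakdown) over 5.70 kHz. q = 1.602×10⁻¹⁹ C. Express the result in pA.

55.1 pA

I_n = √(2qI·B)
2qI·B = 2 × 1.602×10⁻¹⁹ × 1.66×10⁻⁶ × 5.70×10³ = 3.03×10⁻²¹ A²
I_n = √(3.03×10⁻²¹) = 5.51×10⁻¹¹ A = 55.1 pA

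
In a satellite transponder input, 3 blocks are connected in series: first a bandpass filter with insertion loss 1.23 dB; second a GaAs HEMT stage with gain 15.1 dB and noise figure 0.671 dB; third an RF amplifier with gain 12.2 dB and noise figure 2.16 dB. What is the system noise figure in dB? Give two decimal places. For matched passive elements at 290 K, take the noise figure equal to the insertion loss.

1.97 dB

Convert to linear (a loss of L dB is a gain of −L dB): F_i = 10^(NF_i/10), G_i = 10^(G_i,dB/10)
  Stage 1: F_1 = 10^(1.23/10) = 1.327, G_1 = 10^(−1.23/10) = 0.7534
  Stage 2: F_2 = 10^(0.671/10) = 1.167, G_2 = 10^(15.1/10) = 32.36
  Stage 3: F_3 = 10^(2.16/10) = 1.644, G_3 = 10^(12.2/10) = 16.60
Friis cascade:
  F = 1.327 + (1.167 − 1)/0.7534 + (1.644 − 1)/24.38 = 1.576
NF = 10 log₁₀(1.576) = 1.97 dB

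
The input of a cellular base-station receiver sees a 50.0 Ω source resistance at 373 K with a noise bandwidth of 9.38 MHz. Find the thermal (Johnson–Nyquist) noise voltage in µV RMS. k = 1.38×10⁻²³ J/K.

V_n = √(4kTRB)
4kTRB = 4 × 1.38×10⁻²³ × 373 × 5.00×10¹ × 9.38×10⁶ = 9.66×10⁻¹² V²
V_n = √(9.66×10⁻¹²) = 3.11×10⁻⁶ V = 3.11 µV

3.11 µV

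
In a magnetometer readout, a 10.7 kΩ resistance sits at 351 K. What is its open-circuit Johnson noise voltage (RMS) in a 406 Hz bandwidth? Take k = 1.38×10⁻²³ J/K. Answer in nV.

V_n = √(4kTRB)
4kTRB = 4 × 1.38×10⁻²³ × 351 × 1.07×10⁴ × 4.06×10² = 8.42×10⁻¹⁴ V²
V_n = √(8.42×10⁻¹⁴) = 2.90×10⁻⁷ V = 290 nV

290 nV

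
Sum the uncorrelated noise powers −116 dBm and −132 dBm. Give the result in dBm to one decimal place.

Convert to linear, add, convert back:
P₁ = 2.51×10⁻¹⁵ W, P₂ = 6.31×10⁻¹⁷ W
P_tot = 2.57×10⁻¹⁵ W → 10 log₁₀(P_tot / 10⁻³) = −115.9 dBm

−115.9 dBm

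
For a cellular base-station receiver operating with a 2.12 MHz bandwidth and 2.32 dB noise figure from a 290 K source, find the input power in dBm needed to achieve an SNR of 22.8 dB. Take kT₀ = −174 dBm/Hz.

Sensitivity = −174 + 10 log₁₀(B) + NF + SNR_min
= −174 + 63.26 + 2.32 + 22.8
= −85.62 dBm → −85.6 dBm

−85.6 dBm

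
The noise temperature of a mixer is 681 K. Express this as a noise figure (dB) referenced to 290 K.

F = 1 + T_e/T₀ = 1 + 681/290 = 3.34828
NF = 10 log₁₀(3.34828) = 5.25 dB

5.25 dB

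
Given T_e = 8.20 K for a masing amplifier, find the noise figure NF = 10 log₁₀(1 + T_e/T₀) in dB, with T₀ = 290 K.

0.121 dB

F = 1 + T_e/T₀ = 1 + 8.20/290 = 1.02828
NF = 10 log₁₀(1.02828) = 0.121 dB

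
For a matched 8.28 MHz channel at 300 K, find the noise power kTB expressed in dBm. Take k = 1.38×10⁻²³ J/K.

−104.6 dBm

P_n = kTB = 1.38×10⁻²³ × 300 × 8.28×10⁶ = 3.43×10⁻¹⁴ W
In dBm: 10 log₁₀(3.43×10⁻¹⁴ / 10⁻³) = −104.6 dBm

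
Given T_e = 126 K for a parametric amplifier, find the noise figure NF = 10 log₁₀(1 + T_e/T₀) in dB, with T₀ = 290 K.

1.57 dB

F = 1 + T_e/T₀ = 1 + 126/290 = 1.43448
NF = 10 log₁₀(1.43448) = 1.57 dB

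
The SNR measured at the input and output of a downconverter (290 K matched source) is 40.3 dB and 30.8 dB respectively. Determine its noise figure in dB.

9.5 dB

NF (dB) = SNR_in(dB) − SNR_out(dB) when the source is at T₀
NF = 40.3 − 30.8 = 9.5 dB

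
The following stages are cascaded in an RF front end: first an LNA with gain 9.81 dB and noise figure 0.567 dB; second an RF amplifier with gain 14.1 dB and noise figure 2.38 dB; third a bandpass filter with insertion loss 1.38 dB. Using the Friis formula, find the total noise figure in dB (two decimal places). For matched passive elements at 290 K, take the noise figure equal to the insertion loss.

Convert to linear (a loss of L dB is a gain of −L dB): F_i = 10^(NF_i/10), G_i = 10^(G_i,dB/10)
  Stage 1: F_1 = 10^(0.567/10) = 1.139, G_1 = 10^(9.81/10) = 9.572
  Stage 2: F_2 = 10^(2.38/10) = 1.730, G_2 = 10^(14.1/10) = 25.70
  Stage 3: F_3 = 10^(1.38/10) = 1.374, G_3 = 10^(−1.38/10) = 0.7278
Friis cascade:
  F = 1.139 + (1.730 − 1)/9.572 + (1.374 − 1)/246.0 = 1.217
NF = 10 log₁₀(1.217) = 0.85 dB

0.85 dB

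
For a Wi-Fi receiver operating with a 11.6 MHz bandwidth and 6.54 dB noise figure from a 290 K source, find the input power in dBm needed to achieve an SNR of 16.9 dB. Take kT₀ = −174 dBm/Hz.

Sensitivity = −174 + 10 log₁₀(B) + NF + SNR_min
= −174 + 70.64 + 6.54 + 16.9
= −79.92 dBm → −79.9 dBm

−79.9 dBm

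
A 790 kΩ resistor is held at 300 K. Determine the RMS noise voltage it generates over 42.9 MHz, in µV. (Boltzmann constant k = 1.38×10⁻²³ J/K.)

749 µV

V_n = √(4kTRB)
4kTRB = 4 × 1.38×10⁻²³ × 300 × 7.90×10⁵ × 4.29×10⁷ = 5.61×10⁻⁷ V²
V_n = √(5.61×10⁻⁷) = 7.49×10⁻⁴ V = 749 µV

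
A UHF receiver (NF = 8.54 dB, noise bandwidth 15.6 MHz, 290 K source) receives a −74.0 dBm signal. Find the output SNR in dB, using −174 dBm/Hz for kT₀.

Noise floor: N = −174 + 10 log₁₀(B) + NF
10 log₁₀(1.56×10⁷) = 71.93 dB
N = −174 + 71.93 + 8.54 = −93.53 dBm
SNR = P_sig − N = −74.0 − (−93.53) = 19.53 dB → 19.5 dB

19.5 dB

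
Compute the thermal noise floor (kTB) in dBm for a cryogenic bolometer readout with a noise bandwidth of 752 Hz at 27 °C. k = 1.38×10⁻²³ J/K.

T = 27 °C + 273.15 = 300.15 K
P_n = kTB = 1.38×10⁻²³ × 300.15 × 7.52×10² = 3.11×10⁻¹⁸ W
In dBm: 10 log₁₀(3.11×10⁻¹⁸ / 10⁻³) = −145.1 dBm

−145.1 dBm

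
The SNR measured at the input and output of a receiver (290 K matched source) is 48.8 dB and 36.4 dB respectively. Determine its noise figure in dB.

12.4 dB

NF (dB) = SNR_in(dB) − SNR_out(dB) when the source is at T₀
NF = 48.8 − 36.4 = 12.4 dB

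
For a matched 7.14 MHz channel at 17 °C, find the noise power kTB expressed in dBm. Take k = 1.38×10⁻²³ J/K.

−105.4 dBm

T = 17 °C + 273.15 = 290.15 K
P_n = kTB = 1.38×10⁻²³ × 290.15 × 7.14×10⁶ = 2.86×10⁻¹⁴ W
In dBm: 10 log₁₀(2.86×10⁻¹⁴ / 10⁻³) = −105.4 dBm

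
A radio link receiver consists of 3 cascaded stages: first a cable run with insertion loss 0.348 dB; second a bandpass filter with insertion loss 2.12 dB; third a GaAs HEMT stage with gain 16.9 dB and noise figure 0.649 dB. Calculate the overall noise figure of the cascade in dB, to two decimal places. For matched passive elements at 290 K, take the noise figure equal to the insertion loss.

3.12 dB

Convert to linear (a loss of L dB is a gain of −L dB): F_i = 10^(NF_i/10), G_i = 10^(G_i,dB/10)
  Stage 1: F_1 = 10^(0.348/10) = 1.083, G_1 = 10^(−0.348/10) = 0.9230
  Stage 2: F_2 = 10^(2.12/10) = 1.629, G_2 = 10^(−2.12/10) = 0.6138
  Stage 3: F_3 = 10^(0.649/10) = 1.161, G_3 = 10^(16.9/10) = 48.98
Friis cascade:
  F = 1.083 + (1.629 − 1)/0.9230 + (1.161 − 1)/0.5665 = 2.050
NF = 10 log₁₀(2.050) = 3.12 dB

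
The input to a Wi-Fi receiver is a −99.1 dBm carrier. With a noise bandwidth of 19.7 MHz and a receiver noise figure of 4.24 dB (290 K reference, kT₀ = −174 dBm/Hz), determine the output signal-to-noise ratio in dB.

Noise floor: N = −174 + 10 log₁₀(B) + NF
10 log₁₀(1.97×10⁷) = 72.94 dB
N = −174 + 72.94 + 4.24 = −96.82 dBm
SNR = P_sig − N = −99.1 − (−96.82) = −2.28 dB → −2.3 dB

−2.3 dB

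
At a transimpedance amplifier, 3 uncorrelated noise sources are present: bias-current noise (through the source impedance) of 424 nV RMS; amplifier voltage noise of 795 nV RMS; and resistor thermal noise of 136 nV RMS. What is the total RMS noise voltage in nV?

911 nV

Uncorrelated sources add in power (mean-square): V_tot = √(ΣV_i²)
V_tot = √[(4.24×10⁻⁷)² + (7.95×10⁻⁷)² + (1.36×10⁻⁷)²] = 9.11×10⁻⁷ V = 911 nV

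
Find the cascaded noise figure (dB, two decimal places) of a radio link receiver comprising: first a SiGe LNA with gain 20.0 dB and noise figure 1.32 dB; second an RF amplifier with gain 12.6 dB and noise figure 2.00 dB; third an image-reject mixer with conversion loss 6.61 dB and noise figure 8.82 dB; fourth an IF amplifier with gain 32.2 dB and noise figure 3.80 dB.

1.36 dB

Convert to linear (a loss of L dB is a gain of −L dB): F_i = 10^(NF_i/10), G_i = 10^(G_i,dB/10)
  Stage 1: F_1 = 10^(1.32/10) = 1.355, G_1 = 10^(20.0/10) = 100.0
  Stage 2: F_2 = 10^(2.00/10) = 1.585, G_2 = 10^(12.6/10) = 18.20
  Stage 3: F_3 = 10^(8.82/10) = 7.621, G_3 = 10^(−6.61/10) = 0.2183
  Stage 4: F_4 = 10^(3.80/10) = 2.399, G_4 = 10^(32.2/10) = 1660
Friis cascade:
  F = 1.355 + (1.585 − 1)/100.0 + (7.621 − 1)/1820 + (2.399 − 1)/397.2 = 1.368
NF = 10 log₁₀(1.368) = 1.36 dB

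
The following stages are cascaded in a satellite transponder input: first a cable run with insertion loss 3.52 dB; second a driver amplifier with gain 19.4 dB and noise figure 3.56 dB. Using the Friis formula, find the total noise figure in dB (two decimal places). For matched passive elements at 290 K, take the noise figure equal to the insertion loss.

7.08 dB

Convert to linear (a loss of L dB is a gain of −L dB): F_i = 10^(NF_i/10), G_i = 10^(G_i,dB/10)
  Stage 1: F_1 = 10^(3.52/10) = 2.249, G_1 = 10^(−3.52/10) = 0.4446
  Stage 2: F_2 = 10^(3.56/10) = 2.270, G_2 = 10^(19.4/10) = 87.10
Friis cascade:
  F = 2.249 + (2.270 − 1)/0.4446 = 5.105
NF = 10 log₁₀(5.105) = 7.08 dB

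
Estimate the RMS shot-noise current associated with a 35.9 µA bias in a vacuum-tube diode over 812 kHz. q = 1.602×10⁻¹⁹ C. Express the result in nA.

I_n = √(2qI·B)
2qI·B = 2 × 1.602×10⁻¹⁹ × 3.59×10⁻⁵ × 8.12×10⁵ = 9.34×10⁻¹⁸ A²
I_n = √(9.34×10⁻¹⁸) = 3.06×10⁻⁹ A = 3.06 nA

3.06 nA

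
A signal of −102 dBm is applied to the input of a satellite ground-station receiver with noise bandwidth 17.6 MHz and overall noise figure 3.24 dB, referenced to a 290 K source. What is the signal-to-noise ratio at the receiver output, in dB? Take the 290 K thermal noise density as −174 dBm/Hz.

Noise floor: N = −174 + 10 log₁₀(B) + NF
10 log₁₀(1.76×10⁷) = 72.46 dB
N = −174 + 72.46 + 3.24 = −98.30 dBm
SNR = P_sig − N = −102 − (−98.30) = −3.70 dB → −3.7 dB

−3.7 dB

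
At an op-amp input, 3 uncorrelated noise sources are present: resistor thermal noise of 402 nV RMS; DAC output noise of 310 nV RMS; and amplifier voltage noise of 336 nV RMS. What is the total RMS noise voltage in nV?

609 nV

Uncorrelated sources add in power (mean-square): V_tot = √(ΣV_i²)
V_tot = √[(4.02×10⁻⁷)² + (3.10×10⁻⁷)² + (3.36×10⁻⁷)²] = 6.09×10⁻⁷ V = 609 nV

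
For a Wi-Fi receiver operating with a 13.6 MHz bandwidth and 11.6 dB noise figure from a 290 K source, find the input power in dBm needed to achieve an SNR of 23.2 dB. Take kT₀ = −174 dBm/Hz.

−67.9 dBm

Sensitivity = −174 + 10 log₁₀(B) + NF + SNR_min
= −174 + 71.34 + 11.6 + 23.2
= −67.86 dBm → −67.9 dBm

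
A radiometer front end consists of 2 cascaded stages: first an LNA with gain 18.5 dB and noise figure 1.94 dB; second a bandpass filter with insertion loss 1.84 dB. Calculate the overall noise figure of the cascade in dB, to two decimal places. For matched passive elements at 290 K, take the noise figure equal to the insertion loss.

1.96 dB

Convert to linear (a loss of L dB is a gain of −L dB): F_i = 10^(NF_i/10), G_i = 10^(G_i,dB/10)
  Stage 1: F_1 = 10^(1.94/10) = 1.563, G_1 = 10^(18.5/10) = 70.79
  Stage 2: F_2 = 10^(1.84/10) = 1.528, G_2 = 10^(−1.84/10) = 0.6546
Friis cascade:
  F = 1.563 + (1.528 − 1)/70.79 = 1.571
NF = 10 log₁₀(1.571) = 1.96 dB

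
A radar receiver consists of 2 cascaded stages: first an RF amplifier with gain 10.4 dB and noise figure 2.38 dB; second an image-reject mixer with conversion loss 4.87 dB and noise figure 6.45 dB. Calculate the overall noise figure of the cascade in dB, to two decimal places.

Convert to linear (a loss of L dB is a gain of −L dB): F_i = 10^(NF_i/10), G_i = 10^(G_i,dB/10)
  Stage 1: F_1 = 10^(2.38/10) = 1.730, G_1 = 10^(10.4/10) = 10.96
  Stage 2: F_2 = 10^(6.45/10) = 4.416, G_2 = 10^(−4.87/10) = 0.3258
Friis cascade:
  F = 1.730 + (4.416 − 1)/10.96 = 2.041
NF = 10 log₁₀(2.041) = 3.10 dB

3.10 dB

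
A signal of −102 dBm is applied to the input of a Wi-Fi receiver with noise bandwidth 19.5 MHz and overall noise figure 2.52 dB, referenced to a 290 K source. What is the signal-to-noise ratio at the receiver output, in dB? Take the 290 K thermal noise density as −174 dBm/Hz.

Noise floor: N = −174 + 10 log₁₀(B) + NF
10 log₁₀(1.95×10⁷) = 72.9 dB
N = −174 + 72.9 + 2.52 = −98.58 dBm
SNR = P_sig − N = −102 − (−98.58) = −3.42 dB → −3.4 dB

−3.4 dB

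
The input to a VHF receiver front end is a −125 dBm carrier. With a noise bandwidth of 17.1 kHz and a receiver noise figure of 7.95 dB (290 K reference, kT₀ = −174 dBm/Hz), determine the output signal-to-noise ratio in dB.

−1.3 dB

Noise floor: N = −174 + 10 log₁₀(B) + NF
10 log₁₀(1.71×10⁴) = 42.33 dB
N = −174 + 42.33 + 7.95 = −123.72 dBm
SNR = P_sig − N = −125 − (−123.72) = −1.28 dB → −1.3 dB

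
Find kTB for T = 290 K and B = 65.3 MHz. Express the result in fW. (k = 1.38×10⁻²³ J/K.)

P_n = kTB = 1.38×10⁻²³ × 290 × 6.53×10⁷ = 2.61×10⁻¹³ W = 261 fW

261 fW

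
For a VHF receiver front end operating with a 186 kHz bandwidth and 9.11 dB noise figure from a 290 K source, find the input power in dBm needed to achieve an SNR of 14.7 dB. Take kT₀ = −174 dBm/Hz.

−97.5 dBm

Sensitivity = −174 + 10 log₁₀(B) + NF + SNR_min
= −174 + 52.7 + 9.11 + 14.7
= −97.49 dBm → −97.5 dBm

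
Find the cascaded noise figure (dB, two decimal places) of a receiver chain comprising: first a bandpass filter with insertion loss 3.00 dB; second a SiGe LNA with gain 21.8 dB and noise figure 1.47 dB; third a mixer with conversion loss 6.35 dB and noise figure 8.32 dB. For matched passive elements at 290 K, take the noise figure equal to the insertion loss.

Convert to linear (a loss of L dB is a gain of −L dB): F_i = 10^(NF_i/10), G_i = 10^(G_i,dB/10)
  Stage 1: F_1 = 10^(3.00/10) = 1.995, G_1 = 10^(−3.00/10) = 0.5012
  Stage 2: F_2 = 10^(1.47/10) = 1.403, G_2 = 10^(21.8/10) = 151.4
  Stage 3: F_3 = 10^(8.32/10) = 6.792, G_3 = 10^(−6.35/10) = 0.2317
Friis cascade:
  F = 1.995 + (1.403 − 1)/0.5012 + (6.792 − 1)/75.86 = 2.875
NF = 10 log₁₀(2.875) = 4.59 dB

4.59 dB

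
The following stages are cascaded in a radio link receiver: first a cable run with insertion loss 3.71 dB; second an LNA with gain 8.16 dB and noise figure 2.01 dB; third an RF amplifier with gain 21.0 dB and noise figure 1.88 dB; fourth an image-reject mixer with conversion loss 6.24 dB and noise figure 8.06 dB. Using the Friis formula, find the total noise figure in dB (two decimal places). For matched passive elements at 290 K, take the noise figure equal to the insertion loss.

Convert to linear (a loss of L dB is a gain of −L dB): F_i = 10^(NF_i/10), G_i = 10^(G_i,dB/10)
  Stage 1: F_1 = 10^(3.71/10) = 2.350, G_1 = 10^(−3.71/10) = 0.4256
  Stage 2: F_2 = 10^(2.01/10) = 1.589, G_2 = 10^(8.16/10) = 6.546
  Stage 3: F_3 = 10^(1.88/10) = 1.542, G_3 = 10^(21.0/10) = 125.9
  Stage 4: F_4 = 10^(8.06/10) = 6.397, G_4 = 10^(−6.24/10) = 0.2377
Friis cascade:
  F = 2.350 + (1.589 − 1)/0.4256 + (1.542 − 1)/2.786 + (6.397 − 1)/350.8 = 3.942
NF = 10 log₁₀(3.942) = 5.96 dB

5.96 dB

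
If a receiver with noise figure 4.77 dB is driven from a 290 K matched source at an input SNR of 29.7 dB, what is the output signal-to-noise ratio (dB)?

24.93 dB

By definition F = SNR_in/SNR_out, so in dB: SNR_out = SNR_in − NF
SNR_out = 29.7 − 4.77 = 24.93 dB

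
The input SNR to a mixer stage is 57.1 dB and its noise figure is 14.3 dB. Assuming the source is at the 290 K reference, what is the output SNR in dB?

42.8 dB

By definition F = SNR_in/SNR_out, so in dB: SNR_out = SNR_in − NF
SNR_out = 57.1 − 14.3 = 42.8 dB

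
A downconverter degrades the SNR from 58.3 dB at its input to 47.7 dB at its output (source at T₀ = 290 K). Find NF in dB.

NF (dB) = SNR_in(dB) − SNR_out(dB) when the source is at T₀
NF = 58.3 − 47.7 = 10.6 dB

10.6 dB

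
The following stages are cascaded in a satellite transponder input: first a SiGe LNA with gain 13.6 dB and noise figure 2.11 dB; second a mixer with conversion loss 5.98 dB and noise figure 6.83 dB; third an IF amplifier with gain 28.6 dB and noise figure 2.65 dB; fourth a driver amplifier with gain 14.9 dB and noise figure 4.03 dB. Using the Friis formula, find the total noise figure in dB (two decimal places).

Convert to linear (a loss of L dB is a gain of −L dB): F_i = 10^(NF_i/10), G_i = 10^(G_i,dB/10)
  Stage 1: F_1 = 10^(2.11/10) = 1.626, G_1 = 10^(13.6/10) = 22.91
  Stage 2: F_2 = 10^(6.83/10) = 4.819, G_2 = 10^(−5.98/10) = 0.2523
  Stage 3: F_3 = 10^(2.65/10) = 1.841, G_3 = 10^(28.6/10) = 724.4
  Stage 4: F_4 = 10^(4.03/10) = 2.529, G_4 = 10^(14.9/10) = 30.90
Friis cascade:
  F = 1.626 + (4.819 − 1)/22.91 + (1.841 − 1)/5.781 + (2.529 − 1)/4188 = 1.938
NF = 10 log₁₀(1.938) = 2.87 dB

2.87 dB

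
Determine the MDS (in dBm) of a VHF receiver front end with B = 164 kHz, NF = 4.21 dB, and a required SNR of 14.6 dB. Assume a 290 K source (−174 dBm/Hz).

Sensitivity = −174 + 10 log₁₀(B) + NF + SNR_min
= −174 + 52.15 + 4.21 + 14.6
= −103.04 dBm → −103.0 dBm

−103.0 dBm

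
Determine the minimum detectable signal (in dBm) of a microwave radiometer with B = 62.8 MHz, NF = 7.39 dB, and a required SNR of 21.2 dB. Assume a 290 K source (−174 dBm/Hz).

Sensitivity = −174 + 10 log₁₀(B) + NF + SNR_min
= −174 + 77.98 + 7.39 + 21.2
= −67.43 dBm → −67.4 dBm

−67.4 dBm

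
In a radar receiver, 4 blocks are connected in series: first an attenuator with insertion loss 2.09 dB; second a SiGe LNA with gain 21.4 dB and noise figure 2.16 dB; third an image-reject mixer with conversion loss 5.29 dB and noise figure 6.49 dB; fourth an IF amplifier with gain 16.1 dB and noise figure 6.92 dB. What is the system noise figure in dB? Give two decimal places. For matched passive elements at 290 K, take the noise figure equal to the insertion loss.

4.56 dB

Convert to linear (a loss of L dB is a gain of −L dB): F_i = 10^(NF_i/10), G_i = 10^(G_i,dB/10)
  Stage 1: F_1 = 10^(2.09/10) = 1.618, G_1 = 10^(−2.09/10) = 0.6180
  Stage 2: F_2 = 10^(2.16/10) = 1.644, G_2 = 10^(21.4/10) = 138.0
  Stage 3: F_3 = 10^(6.49/10) = 4.457, G_3 = 10^(−5.29/10) = 0.2958
  Stage 4: F_4 = 10^(6.92/10) = 4.920, G_4 = 10^(16.1/10) = 40.74
Friis cascade:
  F = 1.618 + (1.644 − 1)/0.6180 + (4.457 − 1)/85.31 + (4.920 − 1)/25.23 = 2.857
NF = 10 log₁₀(2.857) = 4.56 dB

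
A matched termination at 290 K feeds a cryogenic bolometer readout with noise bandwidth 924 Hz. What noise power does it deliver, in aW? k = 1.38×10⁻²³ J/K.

3.70 aW

P_n = kTB = 1.38×10⁻²³ × 290 × 9.24×10² = 3.70×10⁻¹⁸ W = 3.70 aW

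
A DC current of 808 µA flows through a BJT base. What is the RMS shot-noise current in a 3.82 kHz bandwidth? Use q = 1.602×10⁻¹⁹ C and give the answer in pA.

994 pA

I_n = √(2qI·B)
2qI·B = 2 × 1.602×10⁻¹⁹ × 8.08×10⁻⁴ × 3.82×10³ = 9.89×10⁻¹⁹ A²
I_n = √(9.89×10⁻¹⁹) = 9.94×10⁻¹⁰ A = 994 pA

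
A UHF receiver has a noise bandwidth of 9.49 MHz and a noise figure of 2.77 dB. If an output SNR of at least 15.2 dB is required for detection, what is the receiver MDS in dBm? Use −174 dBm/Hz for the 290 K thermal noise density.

−86.3 dBm

Sensitivity = −174 + 10 log₁₀(B) + NF + SNR_min
= −174 + 69.77 + 2.77 + 15.2
= −86.26 dBm → −86.3 dBm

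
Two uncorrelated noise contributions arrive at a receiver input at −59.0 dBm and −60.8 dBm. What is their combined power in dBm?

−56.8 dBm

Convert to linear, add, convert back:
P₁ = 1.26×10⁻⁹ W, P₂ = 8.32×10⁻¹⁰ W
P_tot = 2.09×10⁻⁹ W → 10 log₁₀(P_tot / 10⁻³) = −56.8 dBm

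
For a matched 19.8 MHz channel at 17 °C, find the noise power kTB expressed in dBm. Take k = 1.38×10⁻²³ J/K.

T = 17 °C + 273.15 = 290.15 K
P_n = kTB = 1.38×10⁻²³ × 290.15 × 1.98×10⁷ = 7.93×10⁻¹⁴ W
In dBm: 10 log₁₀(7.93×10⁻¹⁴ / 10⁻³) = −101.0 dBm

−101.0 dBm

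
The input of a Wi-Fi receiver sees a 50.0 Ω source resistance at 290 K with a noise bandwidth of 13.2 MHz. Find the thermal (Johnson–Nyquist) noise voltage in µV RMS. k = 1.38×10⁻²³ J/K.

V_n = √(4kTRB)
4kTRB = 4 × 1.38×10⁻²³ × 290 × 5.00×10¹ × 1.32×10⁷ = 1.06×10⁻¹¹ V²
V_n = √(1.06×10⁻¹¹) = 3.25×10⁻⁶ V = 3.25 µV

3.25 µV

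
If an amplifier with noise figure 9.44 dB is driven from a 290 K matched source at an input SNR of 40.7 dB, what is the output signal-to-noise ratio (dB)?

31.26 dB

By definition F = SNR_in/SNR_out, so in dB: SNR_out = SNR_in − NF
SNR_out = 40.7 − 9.44 = 31.26 dB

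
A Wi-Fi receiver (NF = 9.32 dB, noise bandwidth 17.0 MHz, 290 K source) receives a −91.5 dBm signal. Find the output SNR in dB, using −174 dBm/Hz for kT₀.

Noise floor: N = −174 + 10 log₁₀(B) + NF
10 log₁₀(1.70×10⁷) = 72.3 dB
N = −174 + 72.3 + 9.32 = −92.38 dBm
SNR = P_sig − N = −91.5 − (−92.38) = 0.88 dB → 0.9 dB

0.9 dB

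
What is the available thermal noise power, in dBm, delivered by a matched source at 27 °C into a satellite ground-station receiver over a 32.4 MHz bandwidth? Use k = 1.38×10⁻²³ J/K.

−98.7 dBm

T = 27 °C + 273.15 = 300.15 K
P_n = kTB = 1.38×10⁻²³ × 300.15 × 3.24×10⁷ = 1.34×10⁻¹³ W
In dBm: 10 log₁₀(1.34×10⁻¹³ / 10⁻³) = −98.7 dBm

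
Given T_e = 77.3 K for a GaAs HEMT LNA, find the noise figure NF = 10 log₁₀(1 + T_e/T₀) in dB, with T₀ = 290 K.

1.03 dB

F = 1 + T_e/T₀ = 1 + 77.3/290 = 1.26655
NF = 10 log₁₀(1.26655) = 1.03 dB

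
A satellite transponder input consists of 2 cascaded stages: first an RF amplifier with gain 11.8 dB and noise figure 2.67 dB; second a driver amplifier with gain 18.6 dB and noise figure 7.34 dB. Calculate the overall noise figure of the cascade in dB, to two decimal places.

Convert to linear (a loss of L dB is a gain of −L dB): F_i = 10^(NF_i/10), G_i = 10^(G_i,dB/10)
  Stage 1: F_1 = 10^(2.67/10) = 1.849, G_1 = 10^(11.8/10) = 15.14
  Stage 2: F_2 = 10^(7.34/10) = 5.420, G_2 = 10^(18.6/10) = 72.44
Friis cascade:
  F = 1.849 + (5.420 − 1)/15.14 = 2.141
NF = 10 log₁₀(2.141) = 3.31 dB

3.31 dB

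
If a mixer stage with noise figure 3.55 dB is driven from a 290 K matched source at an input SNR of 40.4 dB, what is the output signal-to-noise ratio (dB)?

36.85 dB

By definition F = SNR_in/SNR_out, so in dB: SNR_out = SNR_in − NF
SNR_out = 40.4 − 3.55 = 36.85 dB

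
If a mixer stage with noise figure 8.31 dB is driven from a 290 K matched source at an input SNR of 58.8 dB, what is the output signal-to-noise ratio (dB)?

50.49 dB

By definition F = SNR_in/SNR_out, so in dB: SNR_out = SNR_in − NF
SNR_out = 58.8 − 8.31 = 50.49 dB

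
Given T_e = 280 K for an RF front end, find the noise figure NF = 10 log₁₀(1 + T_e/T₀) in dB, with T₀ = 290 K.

2.93 dB

F = 1 + T_e/T₀ = 1 + 280/290 = 1.96552
NF = 10 log₁₀(1.96552) = 2.93 dB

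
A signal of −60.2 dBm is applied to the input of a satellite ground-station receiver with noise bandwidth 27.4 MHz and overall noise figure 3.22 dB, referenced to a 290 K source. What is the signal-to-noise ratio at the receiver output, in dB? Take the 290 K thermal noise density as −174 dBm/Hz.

Noise floor: N = −174 + 10 log₁₀(B) + NF
10 log₁₀(2.74×10⁷) = 74.38 dB
N = −174 + 74.38 + 3.22 = −96.40 dBm
SNR = P_sig − N = −60.2 − (−96.40) = 36.20 dB → 36.2 dB

36.2 dB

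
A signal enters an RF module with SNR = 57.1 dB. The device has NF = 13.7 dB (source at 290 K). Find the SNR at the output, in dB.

By definition F = SNR_in/SNR_out, so in dB: SNR_out = SNR_in − NF
SNR_out = 57.1 − 13.7 = 43.4 dB

43.4 dB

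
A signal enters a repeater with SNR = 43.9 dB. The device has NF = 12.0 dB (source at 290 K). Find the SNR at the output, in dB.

By definition F = SNR_in/SNR_out, so in dB: SNR_out = SNR_in − NF
SNR_out = 43.9 − 12.0 = 31.9 dB

31.9 dB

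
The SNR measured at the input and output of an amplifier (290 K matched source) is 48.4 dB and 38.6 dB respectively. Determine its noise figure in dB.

NF (dB) = SNR_in(dB) − SNR_out(dB) when the source is at T₀
NF = 48.4 − 38.6 = 9.8 dB

9.8 dB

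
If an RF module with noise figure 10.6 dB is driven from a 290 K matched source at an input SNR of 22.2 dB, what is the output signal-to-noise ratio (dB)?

By definition F = SNR_in/SNR_out, so in dB: SNR_out = SNR_in − NF
SNR_out = 22.2 − 10.6 = 11.6 dB

11.6 dB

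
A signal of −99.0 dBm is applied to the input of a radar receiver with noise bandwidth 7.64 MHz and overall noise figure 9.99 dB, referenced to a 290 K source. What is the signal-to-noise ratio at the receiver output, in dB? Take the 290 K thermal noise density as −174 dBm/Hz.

−3.8 dB

Noise floor: N = −174 + 10 log₁₀(B) + NF
10 log₁₀(7.64×10⁶) = 68.83 dB
N = −174 + 68.83 + 9.99 = −95.18 dBm
SNR = P_sig − N = −99.0 − (−95.18) = −3.82 dB → −3.8 dB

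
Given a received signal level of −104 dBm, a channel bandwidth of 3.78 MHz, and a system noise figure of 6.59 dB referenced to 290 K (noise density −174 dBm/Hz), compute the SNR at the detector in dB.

−2.4 dB

Noise floor: N = −174 + 10 log₁₀(B) + NF
10 log₁₀(3.78×10⁶) = 65.77 dB
N = −174 + 65.77 + 6.59 = −101.64 dBm
SNR = P_sig − N = −104 − (−101.64) = −2.36 dB → −2.4 dB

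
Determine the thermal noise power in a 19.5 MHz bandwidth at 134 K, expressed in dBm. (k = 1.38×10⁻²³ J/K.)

−104.4 dBm

P_n = kTB = 1.38×10⁻²³ × 134 × 1.95×10⁷ = 3.61×10⁻¹⁴ W
In dBm: 10 log₁₀(3.61×10⁻¹⁴ / 10⁻³) = −104.4 dBm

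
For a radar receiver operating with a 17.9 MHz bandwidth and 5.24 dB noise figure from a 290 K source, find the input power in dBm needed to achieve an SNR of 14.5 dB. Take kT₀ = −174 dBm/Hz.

−81.7 dBm

Sensitivity = −174 + 10 log₁₀(B) + NF + SNR_min
= −174 + 72.53 + 5.24 + 14.5
= −81.73 dBm → −81.7 dBm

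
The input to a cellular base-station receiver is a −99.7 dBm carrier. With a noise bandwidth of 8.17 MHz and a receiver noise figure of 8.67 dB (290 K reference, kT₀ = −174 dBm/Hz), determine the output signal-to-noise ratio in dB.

Noise floor: N = −174 + 10 log₁₀(B) + NF
10 log₁₀(8.17×10⁶) = 69.12 dB
N = −174 + 69.12 + 8.67 = −96.21 dBm
SNR = P_sig − N = −99.7 − (−96.21) = −3.49 dB → −3.5 dB

−3.5 dB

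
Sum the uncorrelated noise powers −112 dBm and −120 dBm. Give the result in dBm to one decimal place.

−111.4 dBm

Convert to linear, add, convert back:
P₁ = 6.31×10⁻¹⁵ W, P₂ = 1.00×10⁻¹⁵ W
P_tot = 7.31×10⁻¹⁵ W → 10 log₁₀(P_tot / 10⁻³) = −111.4 dBm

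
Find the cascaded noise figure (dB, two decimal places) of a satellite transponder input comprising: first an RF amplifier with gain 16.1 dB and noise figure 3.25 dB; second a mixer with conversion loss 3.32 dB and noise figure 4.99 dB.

3.36 dB

Convert to linear (a loss of L dB is a gain of −L dB): F_i = 10^(NF_i/10), G_i = 10^(G_i,dB/10)
  Stage 1: F_1 = 10^(3.25/10) = 2.113, G_1 = 10^(16.1/10) = 40.74
  Stage 2: F_2 = 10^(4.99/10) = 3.155, G_2 = 10^(−3.32/10) = 0.4656
Friis cascade:
  F = 2.113 + (3.155 − 1)/40.74 = 2.166
NF = 10 log₁₀(2.166) = 3.36 dB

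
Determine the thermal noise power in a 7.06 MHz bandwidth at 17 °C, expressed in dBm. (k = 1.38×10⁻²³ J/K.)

−105.5 dBm

T = 17 °C + 273.15 = 290.15 K
P_n = kTB = 1.38×10⁻²³ × 290.15 × 7.06×10⁶ = 2.83×10⁻¹⁴ W
In dBm: 10 log₁₀(2.83×10⁻¹⁴ / 10⁻³) = −105.5 dBm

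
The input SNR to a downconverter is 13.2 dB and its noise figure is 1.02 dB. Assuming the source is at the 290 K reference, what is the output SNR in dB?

By definition F = SNR_in/SNR_out, so in dB: SNR_out = SNR_in − NF
SNR_out = 13.2 − 1.02 = 12.18 dB

12.18 dB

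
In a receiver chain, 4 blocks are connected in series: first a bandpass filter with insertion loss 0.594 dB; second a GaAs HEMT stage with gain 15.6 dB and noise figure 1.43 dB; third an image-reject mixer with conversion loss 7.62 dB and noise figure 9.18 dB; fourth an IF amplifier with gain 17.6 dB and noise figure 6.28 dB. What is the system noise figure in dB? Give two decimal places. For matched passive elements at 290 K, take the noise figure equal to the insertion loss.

Convert to linear (a loss of L dB is a gain of −L dB): F_i = 10^(NF_i/10), G_i = 10^(G_i,dB/10)
  Stage 1: F_1 = 10^(0.594/10) = 1.147, G_1 = 10^(−0.594/10) = 0.8722
  Stage 2: F_2 = 10^(1.43/10) = 1.390, G_2 = 10^(15.6/10) = 36.31
  Stage 3: F_3 = 10^(9.18/10) = 8.279, G_3 = 10^(−7.62/10) = 0.1730
  Stage 4: F_4 = 10^(6.28/10) = 4.246, G_4 = 10^(17.6/10) = 57.54
Friis cascade:
  F = 1.147 + (1.390 − 1)/0.8722 + (8.279 − 1)/31.67 + (4.246 − 1)/5.478 = 2.416
NF = 10 log₁₀(2.416) = 3.83 dB

3.83 dB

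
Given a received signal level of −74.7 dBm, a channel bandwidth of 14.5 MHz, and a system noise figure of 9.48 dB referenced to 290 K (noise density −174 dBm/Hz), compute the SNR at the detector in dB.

18.2 dB

Noise floor: N = −174 + 10 log₁₀(B) + NF
10 log₁₀(1.45×10⁷) = 71.61 dB
N = −174 + 71.61 + 9.48 = −92.91 dBm
SNR = P_sig − N = −74.7 − (−92.91) = 18.21 dB → 18.2 dB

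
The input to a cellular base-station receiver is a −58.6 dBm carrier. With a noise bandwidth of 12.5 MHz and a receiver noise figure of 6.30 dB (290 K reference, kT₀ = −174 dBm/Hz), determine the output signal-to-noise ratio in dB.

38.1 dB

Noise floor: N = −174 + 10 log₁₀(B) + NF
10 log₁₀(1.25×10⁷) = 70.97 dB
N = −174 + 70.97 + 6.30 = −96.73 dBm
SNR = P_sig − N = −58.6 − (−96.73) = 38.13 dB → 38.1 dB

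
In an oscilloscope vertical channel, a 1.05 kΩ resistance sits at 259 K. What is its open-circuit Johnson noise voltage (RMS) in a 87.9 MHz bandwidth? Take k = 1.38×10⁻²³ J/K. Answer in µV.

V_n = √(4kTRB)
4kTRB = 4 × 1.38×10⁻²³ × 259 × 1.05×10³ × 8.79×10⁷ = 1.32×10⁻⁹ V²
V_n = √(1.32×10⁻⁹) = 3.63×10⁻⁵ V = 36.3 µV

36.3 µV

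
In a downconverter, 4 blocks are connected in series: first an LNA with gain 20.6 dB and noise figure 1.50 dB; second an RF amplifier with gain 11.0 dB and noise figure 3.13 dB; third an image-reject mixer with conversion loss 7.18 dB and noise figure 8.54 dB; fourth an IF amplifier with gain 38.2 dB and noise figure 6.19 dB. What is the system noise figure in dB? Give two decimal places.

Convert to linear (a loss of L dB is a gain of −L dB): F_i = 10^(NF_i/10), G_i = 10^(G_i,dB/10)
  Stage 1: F_1 = 10^(1.50/10) = 1.413, G_1 = 10^(20.6/10) = 114.8
  Stage 2: F_2 = 10^(3.13/10) = 2.056, G_2 = 10^(11.0/10) = 12.59
  Stage 3: F_3 = 10^(8.54/10) = 7.145, G_3 = 10^(−7.18/10) = 0.1914
  Stage 4: F_4 = 10^(6.19/10) = 4.159, G_4 = 10^(38.2/10) = 6607
Friis cascade:
  F = 1.413 + (2.056 − 1)/114.8 + (7.145 − 1)/1445 + (4.159 − 1)/276.7 = 1.437
NF = 10 log₁₀(1.437) = 1.58 dB

1.58 dB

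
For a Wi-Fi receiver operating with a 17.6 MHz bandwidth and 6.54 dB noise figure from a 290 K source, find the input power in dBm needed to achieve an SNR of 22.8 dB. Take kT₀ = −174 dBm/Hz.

Sensitivity = −174 + 10 log₁₀(B) + NF + SNR_min
= −174 + 72.46 + 6.54 + 22.8
= −72.20 dBm → −72.2 dBm

−72.2 dBm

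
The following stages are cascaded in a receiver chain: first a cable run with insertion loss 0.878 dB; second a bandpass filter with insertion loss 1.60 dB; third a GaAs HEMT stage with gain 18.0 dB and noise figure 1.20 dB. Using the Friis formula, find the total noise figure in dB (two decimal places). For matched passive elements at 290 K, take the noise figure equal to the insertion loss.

3.68 dB

Convert to linear (a loss of L dB is a gain of −L dB): F_i = 10^(NF_i/10), G_i = 10^(G_i,dB/10)
  Stage 1: F_1 = 10^(0.878/10) = 1.224, G_1 = 10^(−0.878/10) = 0.8170
  Stage 2: F_2 = 10^(1.60/10) = 1.445, G_2 = 10^(−1.60/10) = 0.6918
  Stage 3: F_3 = 10^(1.20/10) = 1.318, G_3 = 10^(18.0/10) = 63.10
Friis cascade:
  F = 1.224 + (1.445 − 1)/0.8170 + (1.318 − 1)/0.5652 = 2.332
NF = 10 log₁₀(2.332) = 3.68 dB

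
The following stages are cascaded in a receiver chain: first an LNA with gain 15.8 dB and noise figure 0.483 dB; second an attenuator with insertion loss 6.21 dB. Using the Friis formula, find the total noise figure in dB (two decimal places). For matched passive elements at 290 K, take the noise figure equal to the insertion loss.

Convert to linear (a loss of L dB is a gain of −L dB): F_i = 10^(NF_i/10), G_i = 10^(G_i,dB/10)
  Stage 1: F_1 = 10^(0.483/10) = 1.118, G_1 = 10^(15.8/10) = 38.02
  Stage 2: F_2 = 10^(6.21/10) = 4.178, G_2 = 10^(−6.21/10) = 0.2393
Friis cascade:
  F = 1.118 + (4.178 − 1)/38.02 = 1.201
NF = 10 log₁₀(1.201) = 0.80 dB

0.80 dB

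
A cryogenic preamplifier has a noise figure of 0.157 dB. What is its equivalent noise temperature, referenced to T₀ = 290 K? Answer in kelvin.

F = 10^(0.157/10) = 1.03681
T_e = (F − 1)·T₀ = (1.03681 − 1) × 290 = 10.7 K

10.7 K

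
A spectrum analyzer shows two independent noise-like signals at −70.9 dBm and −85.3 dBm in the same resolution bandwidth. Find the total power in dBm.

Convert to linear, add, convert back:
P₁ = 8.13×10⁻¹¹ W, P₂ = 2.95×10⁻¹² W
P_tot = 8.42×10⁻¹¹ W → 10 log₁₀(P_tot / 10⁻³) = −70.7 dBm

−70.7 dBm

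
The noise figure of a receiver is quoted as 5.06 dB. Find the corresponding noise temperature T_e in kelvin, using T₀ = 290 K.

F = 10^(5.06/10) = 3.20627
T_e = (F − 1)·T₀ = (3.20627 − 1) × 290 = 640 K

640 K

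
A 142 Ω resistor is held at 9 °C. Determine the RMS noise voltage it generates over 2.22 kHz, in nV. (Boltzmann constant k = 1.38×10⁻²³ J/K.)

70.1 nV

T = 9 °C + 273.15 = 282.15 K
V_n = √(4kTRB)
4kTRB = 4 × 1.38×10⁻²³ × 282.15 × 1.42×10² × 2.22×10³ = 4.91×10⁻¹⁵ V²
V_n = √(4.91×10⁻¹⁵) = 7.01×10⁻⁸ V = 70.1 nV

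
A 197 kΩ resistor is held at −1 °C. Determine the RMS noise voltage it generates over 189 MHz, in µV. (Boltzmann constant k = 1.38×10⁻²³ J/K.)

T = −1 °C + 273.15 = 272.15 K
V_n = √(4kTRB)
4kTRB = 4 × 1.38×10⁻²³ × 272.15 × 1.97×10⁵ × 1.89×10⁸ = 5.59×10⁻⁷ V²
V_n = √(5.59×10⁻⁷) = 7.48×10⁻⁴ V = 748 µV

748 µV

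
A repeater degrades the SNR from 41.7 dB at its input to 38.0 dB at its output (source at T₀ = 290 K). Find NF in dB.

3.7 dB

NF (dB) = SNR_in(dB) − SNR_out(dB) when the source is at T₀
NF = 41.7 − 38.0 = 3.7 dB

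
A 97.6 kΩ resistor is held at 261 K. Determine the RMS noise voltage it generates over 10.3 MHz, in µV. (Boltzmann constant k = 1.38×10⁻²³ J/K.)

V_n = √(4kTRB)
4kTRB = 4 × 1.38×10⁻²³ × 261 × 9.76×10⁴ × 1.03×10⁷ = 1.45×10⁻⁸ V²
V_n = √(1.45×10⁻⁸) = 1.20×10⁻⁴ V = 120 µV

120 µV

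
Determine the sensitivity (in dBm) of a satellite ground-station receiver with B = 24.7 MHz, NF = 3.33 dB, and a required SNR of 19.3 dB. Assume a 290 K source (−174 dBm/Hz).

−77.4 dBm

Sensitivity = −174 + 10 log₁₀(B) + NF + SNR_min
= −174 + 73.93 + 3.33 + 19.3
= −77.44 dBm → −77.4 dBm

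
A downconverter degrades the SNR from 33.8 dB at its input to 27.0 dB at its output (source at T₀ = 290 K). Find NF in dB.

NF (dB) = SNR_in(dB) − SNR_out(dB) when the source is at T₀
NF = 33.8 − 27.0 = 6.8 dB

6.8 dB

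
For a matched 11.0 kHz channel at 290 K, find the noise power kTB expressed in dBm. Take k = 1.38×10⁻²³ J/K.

P_n = kTB = 1.38×10⁻²³ × 290 × 1.10×10⁴ = 4.40×10⁻¹⁷ W
In dBm: 10 log₁₀(4.40×10⁻¹⁷ / 10⁻³) = −133.6 dBm

−133.6 dBm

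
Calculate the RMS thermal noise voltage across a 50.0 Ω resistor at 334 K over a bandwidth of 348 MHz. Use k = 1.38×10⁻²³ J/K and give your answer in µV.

V_n = √(4kTRB)
4kTRB = 4 × 1.38×10⁻²³ × 334 × 5.00×10¹ × 3.48×10⁸ = 3.21×10⁻¹⁰ V²
V_n = √(3.21×10⁻¹⁰) = 1.79×10⁻⁵ V = 17.9 µV

17.9 µV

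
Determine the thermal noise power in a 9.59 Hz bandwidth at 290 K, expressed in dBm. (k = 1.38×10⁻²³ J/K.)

P_n = kTB = 1.38×10⁻²³ × 290 × 9.59×10⁰ = 3.84×10⁻²⁰ W
In dBm: 10 log₁₀(3.84×10⁻²⁰ / 10⁻³) = −164.2 dBm

−164.2 dBm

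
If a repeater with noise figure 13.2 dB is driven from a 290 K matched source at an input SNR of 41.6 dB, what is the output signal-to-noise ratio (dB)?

28.4 dB

By definition F = SNR_in/SNR_out, so in dB: SNR_out = SNR_in − NF
SNR_out = 41.6 − 13.2 = 28.4 dB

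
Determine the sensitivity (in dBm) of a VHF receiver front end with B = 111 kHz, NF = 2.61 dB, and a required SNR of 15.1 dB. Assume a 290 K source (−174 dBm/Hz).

−105.8 dBm

Sensitivity = −174 + 10 log₁₀(B) + NF + SNR_min
= −174 + 50.45 + 2.61 + 15.1
= −105.84 dBm → −105.8 dBm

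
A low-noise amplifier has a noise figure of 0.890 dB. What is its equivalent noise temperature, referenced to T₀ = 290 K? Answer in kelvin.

F = 10^(0.890/10) = 1.22744
T_e = (F − 1)·T₀ = (1.22744 − 1) × 290 = 66.0 K

66.0 K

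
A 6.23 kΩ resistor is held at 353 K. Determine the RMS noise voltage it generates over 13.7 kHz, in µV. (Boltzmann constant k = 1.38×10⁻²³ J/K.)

1.29 µV

V_n = √(4kTRB)
4kTRB = 4 × 1.38×10⁻²³ × 353 × 6.23×10³ × 1.37×10⁴ = 1.66×10⁻¹² V²
V_n = √(1.66×10⁻¹²) = 1.29×10⁻⁶ V = 1.29 µV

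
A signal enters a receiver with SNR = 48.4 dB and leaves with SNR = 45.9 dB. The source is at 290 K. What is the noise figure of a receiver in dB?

NF (dB) = SNR_in(dB) − SNR_out(dB) when the source is at T₀
NF = 48.4 − 45.9 = 2.5 dB

2.5 dB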